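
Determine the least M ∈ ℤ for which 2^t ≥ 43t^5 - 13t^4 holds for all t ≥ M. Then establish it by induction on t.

M = 30

At t = 29: 536870912 < 872784754, so the inequality fails and M ≥ 30. We prove 2^t ≥ 43t^5 - 13t^4 for all t ≥ 30.
When t = 30: 2^t = 1073741824 and 43t^5 - 13t^4 = 1034370000, so 1073741824 ≥ 1034370000.
For the inductive step, assume it holds for an arbitrary j ≥ 30, so 2^j ≥ 43j^5 - 13j^4.
Then 2^(j + 1) = 2·(2^j) ≥ 2·(43j^5 - 13j^4).
Also, for j ≥ 30 we have 2·(43j^5 - 13j^4) ≥ 43(j+1)^5 - 13(j+1)^4, since 2·(43j^5 - 13j^4) − (43(j+1)^5 - 13(j+1)^4) = 43j^5 - 228j^4 - 378j^3 - 352j^2 - 163j - 30, which is nonnegative for all j ≥ 30.
Combining, 2^(j + 1) ≥ 43(j+1)^5 - 13(j+1)^4.
By the principle of mathematical induction, the result holds for all t ≥ 30.
Hence the smallest such M is 30.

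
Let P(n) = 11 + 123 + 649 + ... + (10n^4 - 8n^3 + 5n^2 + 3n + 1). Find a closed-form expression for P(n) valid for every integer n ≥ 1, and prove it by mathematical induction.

We claim P(n) = n(2n^4 + 3n^3 + n^2 + 2n + 3) for all n ≥ 1.
For the base case n = 1: P(1) = 11, and the closed form gives 11. They agree.
Inductive step: suppose the statement holds for some k ≥ 1, so P(k) = k(2k^4 + 3k^3 + k^2 + 2k + 3).
Then P(k+1) = P(k) + (10k^4 + 32k^3 + 41k^2 + 29k + 11) = (k(2k^4 + 3k^3 + k^2 + 2k + 3)) + (10k^4 + 32k^3 + 41k^2 + 29k + 11).
Simplifying, P(k+1) = (k + 1)(2k^4 + 11k^3 + 22k^2 + 21k + 11) = (k+1)(2(k+1)^4 + 3(k+1)^3 + (k+1)^2 + 2(k+1) + 3),
which is the closed form with n = k+1.
This completes the induction.

P(n) = n(2n^4 + 3n^3 + n^2 + 2n + 3)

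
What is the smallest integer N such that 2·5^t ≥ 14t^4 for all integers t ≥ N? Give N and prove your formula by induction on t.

At t = 5: 6250 < 8750, so the inequality fails and N ≥ 6. We prove 2·5^t ≥ 14t^4 for all t ≥ 6.
Base case (t = 6): 2·5^t = 31250 and 14t^4 = 18144, so 31250 ≥ 18144.
Suppose the result is true for t = r, so 2·5^r ≥ 14r^4.
Then 2·5^(r + 1) = 5·(2·5^r) ≥ 5·(14r^4).
Also, for r ≥ 6 we have 5·(14r^4) ≥ 14(r+1)^4, since 5 ≥ (1 + 1/r)^4 for all r ≥ 6.
Combining, 2·5^(r + 1) ≥ 14(r+1)^4.
Hence, by induction on t, the claim holds for every t ≥ 6.
Hence the smallest such N is 6.

N = 6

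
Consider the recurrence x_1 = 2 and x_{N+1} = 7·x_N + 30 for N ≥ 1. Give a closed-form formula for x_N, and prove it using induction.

x_N = 7^N - 5

Computing the first terms: x_1 = 2, x_2 = 44, x_3 = 338. This suggests x_N = 7^N - 5.
Base case (N = 1): the formula gives 2 = 2 = x_1.
For the inductive step, assume it holds for an arbitrary i ≥ 1, so x_i = 7^i - 5.
Then x_{i+1} = 7·x_i + 30 = 7·(7^i - 5) + 30 = 7^(i + 1) - 5,
which is the claimed formula at N = i+1.
By induction, the statement is established for all N ≥ 1.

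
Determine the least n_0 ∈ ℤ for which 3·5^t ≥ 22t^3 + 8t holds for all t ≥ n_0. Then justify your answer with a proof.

n_0 = 4

At t = 3: 375 < 618, so the inequality fails and n_0 ≥ 4. We prove 3·5^t ≥ 22t^3 + 8t for all t ≥ 4.
Base case (t = 4): 3·5^t = 1875 and 22t^3 + 8t = 1440, so 1875 ≥ 1440.
Inductive step: assume the claim holds for t = r, so 3·5^r ≥ 22r^3 + 8r.
Then 3·5^(r + 1) = 5·(3·5^r) ≥ 5·(22r^3 + 8r).
Also, for r ≥ 4 we have 5·(22r^3 + 8r) ≥ 22(r+1)^3 + 8(r+1), since 5·(22r^3 + 8r) − (22(r+1)^3 + 8(r+1)) = 88r^3 - 66r^2 - 34r - 30, which is nonnegative for all r ≥ 4.
Combining, 3·5^(r + 1) ≥ 22(r+1)^3 + 8(r+1).
By induction, the statement is established for all t ≥ 4.
Hence the smallest such n_0 is 4.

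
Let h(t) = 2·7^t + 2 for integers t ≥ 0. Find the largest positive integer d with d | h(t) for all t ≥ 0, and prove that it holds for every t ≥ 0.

d = 4

Computing the first values: h(0) = 4 and h(1) = 16; gcd(4, 16) = 4, so d ≤ 4.
We prove 4 | 2·7^t + 2 for all t ≥ 0 by induction on t.
Base case (t = 0): h(0) = 4 = 4·(1), so 4 | h(0).
For the inductive step, assume it holds for an arbitrary m ≥ 0, i.e. 4 | h(m). Then
h(m+1) = 2·7^(m+1) + 2 = 7·(2·7^m + 2) - 12 = 7·h(m) - 12. The first term is divisible by 4 by the inductive hypothesis, and -12 is divisible by 4. Hence 4 | h(m+1).
By the principle of mathematical induction, the result holds for all t ≥ 0.
Therefore the largest such d is 4.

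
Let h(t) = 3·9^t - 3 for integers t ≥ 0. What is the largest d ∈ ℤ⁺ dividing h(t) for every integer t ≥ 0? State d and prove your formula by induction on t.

Computing the first values: h(0) = 0 and h(1) = 24; gcd(0, 24) = 24, so d ≤ 24.
We prove 24 | 3·9^t - 3 for all t ≥ 0 by induction on t.
For the base case t = 0: h(0) = 0 = 24·(0), so 24 | h(0).
For the inductive step, assume it holds for an arbitrary p ≥ 0, i.e. 24 | h(p). Then
h(p+1) = 3·9^(p+1) - 3 = 9·(3·9^p - 3) + 24 = 9·h(p) + 24. The first term is divisible by 24 by the inductive hypothesis, and 24 is divisible by 24. Hence 24 | h(p+1).
Hence, by induction on t, the claim holds for every t ≥ 0.
Therefore the largest such d is 24.

d = 24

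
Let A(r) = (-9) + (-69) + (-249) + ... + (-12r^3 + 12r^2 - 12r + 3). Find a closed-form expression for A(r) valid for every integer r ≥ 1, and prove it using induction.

We claim A(r) = -r(3r^3 + 2r^2 + 3r + 1) for all r ≥ 1.
For the base case r = 1: A(1) = -9, and the closed form gives -9. They agree.
For the inductive step, assume it holds for an arbitrary j ≥ 1, so A(j) = j(-3j^3 - 2j^2 - 3j - 1).
Then A(j+1) = A(j) + (-12j^3 - 24j^2 - 24j - 9) = (j(-3j^3 - 2j^2 - 3j - 1)) + (-12j^3 - 24j^2 - 24j - 9).
Simplifying, A(j+1) = -(j + 1)(3j^3 + 11j^2 + 16j + 9) = -(j+1)(3(j+1)^3 + 2(j+1)^2 + 3(j+1) + 1),
which is the closed form with r = j+1.
Hence, by induction on r, the claim holds for every r ≥ 1.

A(r) = -r(3r^3 + 2r^2 + 3r + 1)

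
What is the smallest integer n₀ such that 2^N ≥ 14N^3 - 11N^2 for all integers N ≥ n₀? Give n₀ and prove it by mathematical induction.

At N = 15: 32768 < 44775, so the inequality fails and n₀ ≥ 16. We prove 2^N ≥ 14N^3 - 11N^2 for all N ≥ 16.
When N = 16: 2^N = 65536 and 14N^3 - 11N^2 = 54528, so 65536 ≥ 54528.
For the inductive step, assume it holds for an arbitrary j ≥ 16, so 2^j ≥ 14j^3 - 11j^2.
Then 2^(j + 1) = 2·(2^j) ≥ 2·(14j^3 - 11j^2).
Also, for j ≥ 16 we have 2·(14j^3 - 11j^2) ≥ 14(j+1)^3 - 11(j+1)^2, since 2·(14j^3 - 11j^2) − (14(j+1)^3 - 11(j+1)^2) = 14j^3 - 53j^2 - 20j - 3, which is nonnegative for all j ≥ 16.
Combining, 2^(j + 1) ≥ 14(j+1)^3 - 11(j+1)^2.
By induction, the statement is established for all N ≥ 16.
Hence the smallest such n₀ is 16.

n₀ = 16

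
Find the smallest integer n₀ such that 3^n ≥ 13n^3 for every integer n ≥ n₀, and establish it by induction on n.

At n = 8: 6561 < 6656, so the inequality fails and n₀ ≥ 9. We prove 3^n ≥ 13n^3 for all n ≥ 9.
Base case (n = 9): 3^n = 19683 and 13n^3 = 9477, so 19683 ≥ 9477.
Suppose the result is true for n = i, so 3^i ≥ 13i^3.
Then 3^(i + 1) = 3·(3^i) ≥ 3·(13i^3).
Also, for i ≥ 9 we have 3·(13i^3) ≥ 13(i+1)^3, since 3 ≥ (1 + 1/i)^3 for all i ≥ 9.
Combining, 3^(i + 1) ≥ 13(i+1)^3.
This completes the induction.
Hence the smallest such n₀ is 9.

n₀ = 9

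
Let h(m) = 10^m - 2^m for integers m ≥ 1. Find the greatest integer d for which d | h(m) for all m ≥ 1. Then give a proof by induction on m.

Computing the first values: h(1) = 8 and h(2) = 96; gcd(8, 96) = 8, so d ≤ 8.
We prove 8 | 10^m - 2^m for all m ≥ 1 by induction on m.
Base step (m = 1): h(1) = 8 = 8·(1), so 8 | h(1).
Suppose the result is true for m = j, i.e. 8 | h(j). Then
10^{j+1} − 2^{j+1} = 10·10^j − 2·2^j = 10·(10^j − 2^j) + (8)·2^j. The first term is divisible by 8 by the inductive hypothesis, and the second term (8)·2^j is divisible by 8 since 8 | 8. Hence 8 | h(j+1).
By the principle of mathematical induction, the result holds for all m ≥ 1.
Therefore the largest such d is 8.

d = 8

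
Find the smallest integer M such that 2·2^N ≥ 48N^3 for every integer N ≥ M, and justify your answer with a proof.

M = 17

At N = 16: 131072 < 196608, so the inequality fails and M ≥ 17. We prove 2·2^N ≥ 48N^3 for all N ≥ 17.
Base case (N = 17): 2·2^N = 262144 and 48N^3 = 235824, so 262144 ≥ 235824.
Inductive step: suppose the statement holds for some m ≥ 17, so 2·2^m ≥ 48m^3.
Then 2·2^(m + 1) = 2·(2·2^m) ≥ 2·(48m^3).
Also, for m ≥ 17 we have 2·(48m^3) ≥ 48(m+1)^3, since 2 ≥ (1 + 1/m)^3 for all m ≥ 17.
Combining, 2·2^(m + 1) ≥ 48(m+1)^3.
By the principle of mathematical induction, the result holds for all N ≥ 17.
Hence the smallest such M is 17.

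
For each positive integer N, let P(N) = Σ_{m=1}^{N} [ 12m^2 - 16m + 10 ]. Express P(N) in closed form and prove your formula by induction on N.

P(N) = 2N(2N^2 - N + 2)

We claim P(N) = 2N(2N^2 - N + 2) for all N ≥ 1.
Base step (N = 1): P(1) = 6, and the closed form gives 6. They agree.
Inductive step: suppose the statement holds for some m ≥ 1, so P(m) = 2m(2m^2 - m + 2).
Then P(m+1) = P(m) + (12m^2 + 8m + 6) = (2m(2m^2 - m + 2)) + (12m^2 + 8m + 6).
Simplifying, P(m+1) = 2(m + 1)(2m^2 + 3m + 3) = 2(m+1)(2(m+1)^2 - (m+1) + 2),
which is the closed form with N = m+1.
Hence, by induction on N, the claim holds for every N ≥ 1.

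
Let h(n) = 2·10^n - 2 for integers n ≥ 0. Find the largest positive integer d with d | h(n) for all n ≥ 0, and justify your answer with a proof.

Computing the first values: h(0) = 0 and h(1) = 18; gcd(0, 18) = 18, so d ≤ 18.
We prove 18 | 2·10^n - 2 for all n ≥ 0 by induction on n.
For the base case n = 0: h(0) = 0 = 18·(0), so 18 | h(0).
Inductive step: assume the claim holds for n = m, i.e. 18 | h(m). Then
h(m+1) = 2·10^(m+1) - 2 = 10·(2·10^m - 2) + 18 = 10·h(m) + 18. The first term is divisible by 18 by the inductive hypothesis, and 18 is divisible by 18. Hence 18 | h(m+1).
Hence, by induction on n, the claim holds for every n ≥ 0.
Therefore the largest such d is 18.

d = 18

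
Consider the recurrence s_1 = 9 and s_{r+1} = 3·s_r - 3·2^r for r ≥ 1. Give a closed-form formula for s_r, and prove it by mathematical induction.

s_r = 3·2^r + 3^r

Computing the first terms: s_1 = 9, s_2 = 21, s_3 = 51. This suggests s_r = 3·2^r + 3^r.
When r = 1: the formula gives 9 = 9 = s_1.
Inductive step: assume the claim holds for r = j, so s_j = 3·2^j + 3^j.
Then s_{j+1} = 3·s_j - 3·2^j = 3·(3·2^j + 3^j) - 3·2^j = 3·2^(j + 1) + 3^(j + 1),
which is the claimed formula at r = j+1.
This completes the induction.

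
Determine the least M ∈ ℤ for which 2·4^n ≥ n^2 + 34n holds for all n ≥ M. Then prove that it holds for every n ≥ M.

At n = 2: 32 < 72, so the inequality fails and M ≥ 3. We prove 2·4^n ≥ n^2 + 34n for all n ≥ 3.
When n = 3: 2·4^n = 128 and n^2 + 34n = 111, so 128 ≥ 111.
Suppose the result is true for n = k, so 2·4^k ≥ k^2 + 34k.
Then 2·4^(k + 1) = 4·(2·4^k) ≥ 4·(k^2 + 34k).
Also, for k ≥ 3 we have 4·(k^2 + 34k) ≥ (k+1)^2 + 34(k+1), since 4·(k^2 + 34k) − ((k+1)^2 + 34(k+1)) = 3k^2 + 100k - 35, which is nonnegative for all k ≥ 3.
Combining, 2·4^(k + 1) ≥ (k+1)^2 + 34(k+1).
This completes the induction.
Hence the smallest such M is 3.

M = 3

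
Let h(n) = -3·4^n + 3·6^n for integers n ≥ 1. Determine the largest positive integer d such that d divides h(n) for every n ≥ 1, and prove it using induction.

Computing the first values: h(1) = 6 and h(2) = 60; gcd(6, 60) = 6, so d ≤ 6.
We prove 6 | -3·4^n + 3·6^n for all n ≥ 1 by induction on n.
When n = 1: h(1) = 6 = 6·(1), so 6 | h(1).
Inductive step: assume the claim holds for n = m, i.e. 6 | h(m). Then
h(m+1) − 6·h(m) = (-3·4^(m+1) + 3·6^(m+1)) − 6·(-3·4^m + 3·6^m) = (-3)·4^m·(4 − 6) = (6)·4^m. Since 6 | h(m) by the inductive hypothesis, 6 | 6·h(m); and 6 | 6 since 6 = 6·1. Therefore 6 | h(m+1).
This completes the induction.
Therefore the largest such d is 6.

d = 6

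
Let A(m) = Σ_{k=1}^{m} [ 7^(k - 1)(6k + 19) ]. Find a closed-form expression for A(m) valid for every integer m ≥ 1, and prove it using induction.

We claim A(m) = 7^m(m + 3) - 3 for all m ≥ 1.
Base case (m = 1): A(1) = 25, and the closed form gives 25. They agree.
Inductive step: assume the claim holds for m = k, so A(k) = 7^k(k + 3) - 3.
Then A(k+1) = A(k) + (7^k(6k + 25)) = (7^k(k + 3) - 3) + (7^k(6k + 25)).
Simplifying, A(k+1) = 7·7^k·k + 28·7^k - 3 = 7^(k+1)((k+1) + 3) - 3,
which is the closed form with m = k+1.
By the principle of mathematical induction, the result holds for all m ≥ 1.

A(m) = 7^m(m + 3) - 3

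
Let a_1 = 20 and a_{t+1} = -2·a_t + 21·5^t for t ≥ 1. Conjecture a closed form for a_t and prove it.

a_t = 5(-2)^(t - 1) + 3·5^t

Computing the first terms: a_1 = 20, a_2 = 65, a_3 = 395. This suggests a_t = 5(-2)^(t - 1) + 3·5^t.
Base case (t = 1): the formula gives 20 = 20 = a_1.
Inductive step: suppose the statement holds for some p ≥ 1, so a_p = 5(-2)^(p - 1) + 3·5^p.
Then a_{p+1} = -2·a_p + 21·5^p = -2·(5(-2)^(p - 1) + 3·5^p) + 21·5^p = 5(-2)^p + 3·5^(p + 1) = 5(-2)^((p+1) - 1) + 3·5^(p+1),
which is the claimed formula at t = p+1.
Hence, by induction on t, the claim holds for every t ≥ 1.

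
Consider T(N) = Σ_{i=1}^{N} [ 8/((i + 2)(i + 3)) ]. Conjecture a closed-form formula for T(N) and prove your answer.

T(N) = 8N/(3(N + 3))

We claim T(N) = 8N/(3(N + 3)) for all N ≥ 1.
Base case (N = 1): T(1) = 2/3, and the closed form gives 2/3. They agree.
Inductive step: assume the claim holds for N = i, so T(i) = 8i/(3(i + 3)).
Then T(i+1) = T(i) + (8/((i + 3)(i + 4))) = (8i/(3(i + 3))) + (8/((i + 3)(i + 4))).
Simplifying, T(i+1) = 8(i + 1)/(3(i + 4)) = 8(i+1)/(3((i+1) + 3)),
which is the closed form with N = i+1.
By the principle of mathematical induction, the result holds for all N ≥ 1.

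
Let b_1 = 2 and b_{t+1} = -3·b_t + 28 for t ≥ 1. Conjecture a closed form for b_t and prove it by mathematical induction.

b_t = -5(-3)^(t - 1) + 7

Computing the first terms: b_1 = 2, b_2 = 22, b_3 = -38. This suggests b_t = -5(-3)^(t - 1) + 7.
When t = 1: the formula gives 2 = 2 = b_1.
Inductive step: assume the claim holds for t = j, so b_j = -5(-3)^(j - 1) + 7.
Then b_{j+1} = -3·b_j + 28 = -3·(-5(-3)^(j - 1) + 7) + 28 = -5(-3)^j + 7 = -5(-3)^((j+1) - 1) + 7,
which is the claimed formula at t = j+1.
By induction, the statement is established for all t ≥ 1.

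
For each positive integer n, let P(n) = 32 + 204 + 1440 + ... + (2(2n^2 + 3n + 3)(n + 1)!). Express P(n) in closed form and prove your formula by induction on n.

P(n) = (4n + 2)(n + 2)! - 4

We claim P(n) = (4n + 2)(n + 2)! - 4 for all n ≥ 1.
When n = 1: P(1) = 32, and the closed form gives 32. They agree.
For the inductive step, assume it holds for an arbitrary r ≥ 1, so P(r) = (4r + 2)(r + 2)! - 4.
Then P(r+1) = P(r) + (2(2r^2 + 7r + 8)(r + 2)!) = ((4r + 2)(r + 2)! - 4) + (2(2r^2 + 7r + 8)(r + 2)!).
Simplifying, P(r+1) = (4(r+1) + 2)((r+1) + 2)! - 4,
which is the closed form with n = r+1.
By induction, the statement is established for all n ≥ 1.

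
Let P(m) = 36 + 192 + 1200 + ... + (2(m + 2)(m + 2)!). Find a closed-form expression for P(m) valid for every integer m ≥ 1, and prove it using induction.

P(m) = 2(m + 3)! - 12

We claim P(m) = 2(m + 3)! - 12 for all m ≥ 1.
Base case (m = 1): P(1) = 36, and the closed form gives 36. They agree.
For the inductive step, assume it holds for an arbitrary i ≥ 1, so P(i) = 2(i + 3)! - 12.
Then P(i+1) = P(i) + (2(i + 3)(i + 3)!) = (2(i + 3)! - 12) + (2(i + 3)(i + 3)!).
Simplifying, P(i+1) = 2((i+1) + 3)! - 12,
which is the closed form with m = i+1.
Hence, by induction on m, the claim holds for every m ≥ 1.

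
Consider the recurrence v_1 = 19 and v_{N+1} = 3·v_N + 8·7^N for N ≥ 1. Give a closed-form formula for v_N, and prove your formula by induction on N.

Computing the first terms: v_1 = 19, v_2 = 113, v_3 = 731. This suggests v_N = 5·3^(N - 1) + 2·7^N.
For the base case N = 1: the formula gives 19 = 19 = v_1.
Suppose the result is true for N = r, so v_r = 5·3^(r - 1) + 2·7^r.
Then v_{r+1} = 3·v_r + 8·7^r = 3·(5·3^(r - 1) + 2·7^r) + 8·7^r = 5·3^r + 2·7^(r + 1) = 5·3^((r+1) - 1) + 2·7^(r+1),
which is the claimed formula at N = r+1.
Hence, by induction on N, the claim holds for every N ≥ 1.

v_N = 5·3^(N - 1) + 2·7^N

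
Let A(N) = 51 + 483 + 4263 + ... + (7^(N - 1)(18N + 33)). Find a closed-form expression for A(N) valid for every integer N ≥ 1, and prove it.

A(N) = 7^N(3N + 5) - 5

We claim A(N) = 7^N(3N + 5) - 5 for all N ≥ 1.
For the base case N = 1: A(1) = 51, and the closed form gives 51. They agree.
Inductive step: assume the claim holds for N = j, so A(j) = 7^j(3j + 5) - 5.
Then A(j+1) = A(j) + (7^j(18j + 51)) = (7^j(3j + 5) - 5) + (7^j(18j + 51)).
Simplifying, A(j+1) = 21·7^j·j + 56·7^j - 5 = 7^(j+1)(3(j+1) + 5) - 5,
which is the closed form with N = j+1.
By induction, the statement is established for all N ≥ 1.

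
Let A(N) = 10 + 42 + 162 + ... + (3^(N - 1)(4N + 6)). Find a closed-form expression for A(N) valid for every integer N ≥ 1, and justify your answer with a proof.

We claim A(N) = 2·3^N(N + 1) - 2 for all N ≥ 1.
Base step (N = 1): A(1) = 10, and the closed form gives 10. They agree.
Inductive step: suppose the statement holds for some p ≥ 1, so A(p) = 2·3^p(p + 1) - 2.
Then A(p+1) = A(p) + (3^p(4p + 10)) = (2·3^p(p + 1) - 2) + (3^p(4p + 10)).
Simplifying, A(p+1) = 6·3^p·p + 12·3^p - 2 = 2·3^(p+1)((p+1) + 1) - 2,
which is the closed form with N = p+1.
By induction, the statement is established for all N ≥ 1.

A(N) = 2·3^N(N + 1) - 2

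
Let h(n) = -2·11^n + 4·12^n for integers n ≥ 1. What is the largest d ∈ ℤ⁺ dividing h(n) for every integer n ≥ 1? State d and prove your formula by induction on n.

d = 2

Computing the first values: h(1) = 26 and h(2) = 334; gcd(26, 334) = 2, so d ≤ 2.
We prove 2 | -2·11^n + 4·12^n for all n ≥ 1 by induction on n.
For the base case n = 1: h(1) = 26 = 2·(13), so 2 | h(1).
Inductive step: assume the claim holds for n = m, i.e. 2 | h(m). Then
h(m+1) − 12·h(m) = (-2·11^(m+1) + 4·12^(m+1)) − 12·(-2·11^m + 4·12^m) = (-2)·11^m·(11 − 12) = (2)·11^m. Since 2 | h(m) by the inductive hypothesis, 2 | 12·h(m); and 2 | 2 since 2 = 2·1. Therefore 2 | h(m+1).
By the principle of mathematical induction, the result holds for all n ≥ 1.
Therefore the largest such d is 2.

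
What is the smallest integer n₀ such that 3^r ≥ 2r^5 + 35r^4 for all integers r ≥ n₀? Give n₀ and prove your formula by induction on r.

At r = 13: 1594323 < 1742221, so the inequality fails and n₀ ≥ 14. We prove 3^r ≥ 2r^5 + 35r^4 for all r ≥ 14.
For the base case r = 14: 3^r = 4782969 and 2r^5 + 35r^4 = 2420208, so 4782969 ≥ 2420208.
For the inductive step, assume it holds for an arbitrary p ≥ 14, so 3^p ≥ 2p^5 + 35p^4.
Then 3^(p + 1) = 3·(3^p) ≥ 3·(2p^5 + 35p^4).
Also, for p ≥ 14 we have 3·(2p^5 + 35p^4) ≥ 2(p+1)^5 + 35(p+1)^4, since 3·(2p^5 + 35p^4) − (2(p+1)^5 + 35(p+1)^4) = 4p^5 + 60p^4 - 160p^3 - 230p^2 - 150p - 37, which is nonnegative for all p ≥ 14.
Combining, 3^(p + 1) ≥ 2(p+1)^5 + 35(p+1)^4.
Hence, by induction on r, the claim holds for every r ≥ 14.
Hence the smallest such n₀ is 14.

n₀ = 14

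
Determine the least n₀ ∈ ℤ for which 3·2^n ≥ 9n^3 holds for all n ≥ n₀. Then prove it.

n₀ = 13

At n = 12: 12288 < 15552, so the inequality fails and n₀ ≥ 13. We prove 3·2^n ≥ 9n^3 for all n ≥ 13.
When n = 13: 3·2^n = 24576 and 9n^3 = 19773, so 24576 ≥ 19773.
Inductive step: suppose the statement holds for some r ≥ 13, so 3·2^r ≥ 9r^3.
Then 3·2^(r + 1) = 2·(3·2^r) ≥ 2·(9r^3).
Also, for r ≥ 13 we have 2·(9r^3) ≥ 9(r+1)^3, since 2 ≥ (1 + 1/r)^3 for all r ≥ 13.
Combining, 3·2^(r + 1) ≥ 9(r+1)^3.
By the principle of mathematical induction, the result holds for all n ≥ 13.
Hence the smallest such n₀ is 13.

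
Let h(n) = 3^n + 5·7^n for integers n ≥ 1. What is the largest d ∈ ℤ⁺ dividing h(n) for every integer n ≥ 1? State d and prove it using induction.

d = 2

Computing the first values: h(1) = 38 and h(2) = 254; gcd(38, 254) = 2, so d ≤ 2.
We prove 2 | 3^n + 5·7^n for all n ≥ 1 by induction on n.
When n = 1: h(1) = 38 = 2·(19), so 2 | h(1).
Inductive step: suppose the statement holds for some k ≥ 1, i.e. 2 | h(k). Then
h(k+1) − 7·h(k) = (3^(k+1) + 5·7^(k+1)) − 7·(3^k + 5·7^k) = (1)·3^k·(3 − 7) = (-4)·3^k. Since 2 | h(k) by the inductive hypothesis, 2 | 7·h(k); and 2 | -4 since -4 = 2·-2. Therefore 2 | h(k+1).
This completes the induction.
Therefore the largest such d is 2.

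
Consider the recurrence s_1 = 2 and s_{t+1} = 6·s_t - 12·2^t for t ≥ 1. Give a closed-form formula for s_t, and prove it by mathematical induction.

Computing the first terms: s_1 = 2, s_2 = -12, s_3 = -120. This suggests s_t = 3·2^t - 4·6^(t - 1).
For the base case t = 1: the formula gives 2 = 2 = s_1.
Inductive step: suppose the statement holds for some p ≥ 1, so s_p = 3·2^p - 4·6^(p - 1).
Then s_{p+1} = 6·s_p - 12·2^p = 6·(3·2^p - 4·6^(p - 1)) - 12·2^p = 3·2^(p + 1) - 4·6^p = 3·2^(p+1) - 4·6^((p+1) - 1),
which is the claimed formula at t = p+1.
Hence, by induction on t, the claim holds for every t ≥ 1.

s_t = 3·2^t - 4·6^(t - 1)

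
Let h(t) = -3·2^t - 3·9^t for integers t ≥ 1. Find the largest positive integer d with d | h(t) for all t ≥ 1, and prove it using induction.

d = 3

Computing the first values: h(1) = -33 and h(2) = -255; gcd(-33, -255) = 3, so d ≤ 3.
We prove 3 | -3·2^t - 3·9^t for all t ≥ 1 by induction on t.
When t = 1: h(1) = -33 = 3·(-11), so 3 | h(1).
Suppose the result is true for t = j, i.e. 3 | h(j). Then
h(j+1) − 9·h(j) = (-3·2^(j+1) - 3·9^(j+1)) − 9·(-3·2^j - 3·9^j) = (-3)·2^j·(2 − 9) = (21)·2^j. Since 3 | h(j) by the inductive hypothesis, 3 | 9·h(j); and 3 | 21 since 21 = 3·7. Therefore 3 | h(j+1).
By induction, the statement is established for all t ≥ 1.
Therefore the largest such d is 3.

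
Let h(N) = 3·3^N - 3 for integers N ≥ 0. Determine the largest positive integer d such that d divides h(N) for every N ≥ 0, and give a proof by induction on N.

Computing the first values: h(0) = 0 and h(1) = 6; gcd(0, 6) = 6, so d ≤ 6.
We prove 6 | 3·3^N - 3 for all N ≥ 0 by induction on N.
For the base case N = 0: h(0) = 0 = 6·(0), so 6 | h(0).
Inductive step: suppose the statement holds for some r ≥ 0, i.e. 6 | h(r). Then
h(r+1) = 3·3^(r+1) - 3 = 3·(3·3^r - 3) + 6 = 3·h(r) + 6. The first term is divisible by 6 by the inductive hypothesis, and 6 is divisible by 6. Hence 6 | h(r+1).
By the principle of mathematical induction, the result holds for all N ≥ 0.
Therefore the largest such d is 6.

d = 6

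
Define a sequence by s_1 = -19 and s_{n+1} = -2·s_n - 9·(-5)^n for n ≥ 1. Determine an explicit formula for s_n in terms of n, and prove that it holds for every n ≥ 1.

Computing the first terms: s_1 = -19, s_2 = 83, s_3 = -391. This suggests s_n = -(-2)^(n + 1) + 3(-5)^n.
When n = 1: the formula gives -19 = -19 = s_1.
Inductive step: suppose the statement holds for some i ≥ 1, so s_i = -(-2)^(i + 1) + 3(-5)^i.
Then s_{i+1} = -2·s_i - 9·(-5)^i = -2·(-(-2)^(i + 1) + 3(-5)^i) - 9·(-5)^i = -(-2)^(i + 2) + 3(-5)^(i + 1) = -(-2)^((i+1) + 1) + 3(-5)^(i+1),
which is the claimed formula at n = i+1.
By induction, the statement is established for all n ≥ 1.

s_n = -(-2)^(n + 1) + 3(-5)^n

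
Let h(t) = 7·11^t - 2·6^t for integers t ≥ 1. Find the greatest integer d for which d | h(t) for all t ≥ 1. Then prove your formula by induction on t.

Computing the first values: h(1) = 65 and h(2) = 775; gcd(65, 775) = 5, so d ≤ 5.
We prove 5 | 7·11^t - 2·6^t for all t ≥ 1 by induction on t.
Base step (t = 1): h(1) = 65 = 5·(13), so 5 | h(1).
Inductive step: suppose the statement holds for some p ≥ 1, i.e. 5 | h(p). Then
h(p+1) − 11·h(p) = (7·11^(p+1) - 2·6^(p+1)) − 11·(7·11^p - 2·6^p) = (-2)·6^p·(6 − 11) = (10)·6^p. Since 5 | h(p) by the inductive hypothesis, 5 | 11·h(p); and 5 | 10 since 10 = 5·2. Therefore 5 | h(p+1).
By the principle of mathematical induction, the result holds for all t ≥ 1.
Therefore the largest such d is 5.

d = 5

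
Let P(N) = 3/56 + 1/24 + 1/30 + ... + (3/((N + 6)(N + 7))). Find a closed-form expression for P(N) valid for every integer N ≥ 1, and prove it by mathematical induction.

We claim P(N) = 3N/(7(N + 7)) for all N ≥ 1.
Base step (N = 1): P(1) = 3/56, and the closed form gives 3/56. They agree.
Suppose the result is true for N = m, so P(m) = 3m/(7(m + 7)).
Then P(m+1) = P(m) + (3/((m + 7)(m + 8))) = (3m/(7(m + 7))) + (3/((m + 7)(m + 8))).
Simplifying, P(m+1) = 3(m + 1)/(7(m + 8)) = 3(m+1)/(7((m+1) + 7)),
which is the closed form with N = m+1.
Hence, by induction on N, the claim holds for every N ≥ 1.

P(N) = 3N/(7(N + 7))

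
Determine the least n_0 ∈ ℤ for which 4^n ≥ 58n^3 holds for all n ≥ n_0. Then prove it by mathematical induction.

n_0 = 8

At n = 7: 16384 < 19894, so the inequality fails and n_0 ≥ 8. We prove 4^n ≥ 58n^3 for all n ≥ 8.
Base step (n = 8): 4^n = 65536 and 58n^3 = 29696, so 65536 ≥ 29696.
Inductive step: suppose the statement holds for some r ≥ 8, so 4^r ≥ 58r^3.
Then 4^(r + 1) = 4·(4^r) ≥ 4·(58r^3).
Also, for r ≥ 8 we have 4·(58r^3) ≥ 58(r+1)^3, since 4 ≥ (1 + 1/r)^3 for all r ≥ 8.
Combining, 4^(r + 1) ≥ 58(r+1)^3.
This completes the induction.
Hence the smallest such n_0 is 8.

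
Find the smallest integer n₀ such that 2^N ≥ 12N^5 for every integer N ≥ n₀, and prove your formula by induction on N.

n₀ = 28

At N = 27: 134217728 < 172186884, so the inequality fails and n₀ ≥ 28. We prove 2^N ≥ 12N^5 for all N ≥ 28.
Base case (N = 28): 2^N = 268435456 and 12N^5 = 206524416, so 268435456 ≥ 206524416.
Suppose the result is true for N = p, so 2^p ≥ 12p^5.
Then 2^(p + 1) = 2·(2^p) ≥ 2·(12p^5).
Also, for p ≥ 28 we have 2·(12p^5) ≥ 12(p+1)^5, since 2 ≥ (1 + 1/p)^5 for all p ≥ 28.
Combining, 2^(p + 1) ≥ 12(p+1)^5.
By induction, the statement is established for all N ≥ 28.
Hence the smallest such n₀ is 28.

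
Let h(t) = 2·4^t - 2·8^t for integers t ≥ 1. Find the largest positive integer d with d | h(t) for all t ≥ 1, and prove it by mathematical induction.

Computing the first values: h(1) = -8 and h(2) = -96; gcd(-8, -96) = 8, so d ≤ 8.
We prove 8 | 2·4^t - 2·8^t for all t ≥ 1 by induction on t.
Base case (t = 1): h(1) = -8 = 8·(-1), so 8 | h(1).
Inductive step: assume the claim holds for t = p, i.e. 8 | h(p). Then
h(p+1) − 8·h(p) = (2·4^(p+1) - 2·8^(p+1)) − 8·(2·4^p - 2·8^p) = (2)·4^p·(4 − 8) = (-8)·4^p. Since 8 | h(p) by the inductive hypothesis, 8 | 8·h(p); and 8 | -8 since -8 = 8·-1. Therefore 8 | h(p+1).
This completes the induction.
Therefore the largest such d is 8.

d = 8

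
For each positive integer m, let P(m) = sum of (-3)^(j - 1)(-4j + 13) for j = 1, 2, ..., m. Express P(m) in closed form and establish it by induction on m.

We claim P(m) = (-3)^m(m - 3) + 3 for all m ≥ 1.
Base case (m = 1): P(1) = 9, and the closed form gives 9. They agree.
Inductive step: suppose the statement holds for some j ≥ 1, so P(j) = (-3)^j(j - 3) + 3.
Then P(j+1) = P(j) + ((-3)^j(-4j + 9)) = ((-3)^j(j - 3) + 3) + ((-3)^j(-4j + 9)).
Simplifying, P(j+1) = -3(-3)^j·j + 6(-3)^j + 3 = (-3)^(j+1)((j+1) - 3) + 3,
which is the closed form with m = j+1.
This completes the induction.

P(m) = (-3)^m(m - 3) + 3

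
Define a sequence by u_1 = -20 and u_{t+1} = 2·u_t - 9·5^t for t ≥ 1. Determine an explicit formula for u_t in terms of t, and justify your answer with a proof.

u_t = -5·2^(t - 1) - 3·5^t

Computing the first terms: u_1 = -20, u_2 = -85, u_3 = -395. This suggests u_t = -5·2^(t - 1) - 3·5^t.
When t = 1: the formula gives -20 = -20 = u_1.
Suppose the result is true for t = j, so u_j = -5·2^(j - 1) - 3·5^j.
Then u_{j+1} = 2·u_j - 9·5^j = 2·(-5·2^(j - 1) - 3·5^j) - 9·5^j = -5·2^j - 3·5^(j + 1) = -5·2^((j+1) - 1) - 3·5^(j+1),
which is the claimed formula at t = j+1.
This completes the induction.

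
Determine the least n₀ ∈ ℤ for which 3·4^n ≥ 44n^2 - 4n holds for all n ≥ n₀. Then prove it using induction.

n₀ = 4

At n = 3: 192 < 384, so the inequality fails and n₀ ≥ 4. We prove 3·4^n ≥ 44n^2 - 4n for all n ≥ 4.
When n = 4: 3·4^n = 768 and 44n^2 - 4n = 688, so 768 ≥ 688.
Inductive step: assume the claim holds for n = p, so 3·4^p ≥ 44p^2 - 4p.
Then 3·4^(p + 1) = 4·(3·4^p) ≥ 4·(44p^2 - 4p).
Also, for p ≥ 4 we have 4·(44p^2 - 4p) ≥ 44(p+1)^2 - 4(p+1), since 4·(44p^2 - 4p) − (44(p+1)^2 - 4(p+1)) = 132p^2 - 100p - 40, which is nonnegative for all p ≥ 4.
Combining, 3·4^(p + 1) ≥ 44(p+1)^2 - 4(p+1).
By the principle of mathematical induction, the result holds for all n ≥ 4.
Hence the smallest such n₀ is 4.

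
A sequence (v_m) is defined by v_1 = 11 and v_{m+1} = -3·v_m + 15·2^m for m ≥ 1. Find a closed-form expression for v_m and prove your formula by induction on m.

v_m = 5(-3)^(m - 1) + 3·2^m

Computing the first terms: v_1 = 11, v_2 = -3, v_3 = 69. This suggests v_m = 5(-3)^(m - 1) + 3·2^m.
When m = 1: the formula gives 11 = 11 = v_1.
Suppose the result is true for m = p, so v_p = 5(-3)^(p - 1) + 3·2^p.
Then v_{p+1} = -3·v_p + 15·2^p = -3·(5(-3)^(p - 1) + 3·2^p) + 15·2^p = 5(-3)^p + 3·2^(p + 1) = 5(-3)^((p+1) - 1) + 3·2^(p+1),
which is the claimed formula at m = p+1.
By induction, the statement is established for all m ≥ 1.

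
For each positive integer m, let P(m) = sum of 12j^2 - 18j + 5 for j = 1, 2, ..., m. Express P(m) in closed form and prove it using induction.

We claim P(m) = m(4m^2 - 3m - 2) for all m ≥ 1.
When m = 1: P(1) = -1, and the closed form gives -1. They agree.
For the inductive step, assume it holds for an arbitrary j ≥ 1, so P(j) = j(4j^2 - 3j - 2).
Then P(j+1) = P(j) + (12j^2 + 6j - 1) = (j(4j^2 - 3j - 2)) + (12j^2 + 6j - 1).
Simplifying, P(j+1) = (j + 1)(4j^2 + 5j - 1) = (j+1)(4(j+1)^2 - 3(j+1) - 2),
which is the closed form with m = j+1.
By the principle of mathematical induction, the result holds for all m ≥ 1.

P(m) = m(4m^2 - 3m - 2)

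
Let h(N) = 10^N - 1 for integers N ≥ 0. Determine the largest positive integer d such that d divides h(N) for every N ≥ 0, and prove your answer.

d = 9

Computing the first values: h(0) = 0 and h(1) = 9; gcd(0, 9) = 9, so d ≤ 9.
We prove 9 | 10^N - 1 for all N ≥ 0 by induction on N.
Base step (N = 0): h(0) = 0 = 9·(0), so 9 | h(0).
Suppose the result is true for N = j, i.e. 9 | h(j). Then
h(j+1) = 10^(j+1) - 1 = 10·(10^j - 1) + 9 = 10·h(j) + 9. The first term is divisible by 9 by the inductive hypothesis, and 9 is divisible by 9. Hence 9 | h(j+1).
This completes the induction.
Therefore the largest such d is 9.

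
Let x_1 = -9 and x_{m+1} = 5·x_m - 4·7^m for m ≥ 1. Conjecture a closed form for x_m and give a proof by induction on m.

x_m = 5^m - 2·7^m

Computing the first terms: x_1 = -9, x_2 = -73, x_3 = -561. This suggests x_m = 5^m - 2·7^m.
When m = 1: the formula gives -9 = -9 = x_1.
Inductive step: suppose the statement holds for some p ≥ 1, so x_p = 5^p - 2·7^p.
Then x_{p+1} = 5·x_p - 4·7^p = 5·(5^p - 2·7^p) - 4·7^p = 5^(p + 1) - 2·7^(p + 1),
which is the claimed formula at m = p+1.
This completes the induction.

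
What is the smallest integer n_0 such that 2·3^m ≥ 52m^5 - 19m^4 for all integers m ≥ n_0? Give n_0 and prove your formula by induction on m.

At m = 15: 28697814 < 38525625, so the inequality fails and n_0 ≥ 16. We prove 2·3^m ≥ 52m^5 - 19m^4 for all m ≥ 16.
When m = 16: 2·3^m = 86093442 and 52m^5 - 19m^4 = 53280768, so 86093442 ≥ 53280768.
Inductive step: suppose the statement holds for some k ≥ 16, so 2·3^k ≥ 52k^5 - 19k^4.
Then 2·3^(k + 1) = 3·(2·3^k) ≥ 3·(52k^5 - 19k^4).
Also, for k ≥ 16 we have 3·(52k^5 - 19k^4) ≥ 52(k+1)^5 - 19(k+1)^4, since 3·(52k^5 - 19k^4) − (52(k+1)^5 - 19(k+1)^4) = 104k^5 - 298k^4 - 444k^3 - 406k^2 - 184k - 33, which is nonnegative for all k ≥ 16.
Combining, 2·3^(k + 1) ≥ 52(k+1)^5 - 19(k+1)^4.
Hence, by induction on m, the claim holds for every m ≥ 16.
Hence the smallest such n_0 is 16.

n_0 = 16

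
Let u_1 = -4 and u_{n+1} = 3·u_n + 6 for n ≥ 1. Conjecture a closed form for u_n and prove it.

u_n = -3^(n - 1) - 3

Computing the first terms: u_1 = -4, u_2 = -6, u_3 = -12. This suggests u_n = -3^(n - 1) - 3.
Base case (n = 1): the formula gives -4 = -4 = u_1.
Inductive step: suppose the statement holds for some i ≥ 1, so u_i = -3^(i - 1) - 3.
Then u_{i+1} = 3·u_i + 6 = 3·(-3^(i - 1) - 3) + 6 = -3^i - 3 = -3^((i+1) - 1) - 3,
which is the claimed formula at n = i+1.
Hence, by induction on n, the claim holds for every n ≥ 1.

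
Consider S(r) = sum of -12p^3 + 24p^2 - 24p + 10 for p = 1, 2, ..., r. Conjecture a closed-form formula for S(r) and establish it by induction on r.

S(r) = -r(3r - 2)(r^2 + 1)

We claim S(r) = -r(3r - 2)(r^2 + 1) for all r ≥ 1.
Base case (r = 1): S(1) = -2, and the closed form gives -2. They agree.
Suppose the result is true for r = p, so S(p) = p(-3p^3 + 2p^2 - 3p + 2).
Then S(p+1) = S(p) + (-12p^3 - 12p^2 - 12p - 2) = (p(-3p^3 + 2p^2 - 3p + 2)) + (-12p^3 - 12p^2 - 12p - 2).
Simplifying, S(p+1) = -(p + 1)(3p + 1)(p^2 + 2p + 2) = -(p+1)(3(p+1) - 2)((p+1)^2 + 1),
which is the closed form with r = p+1.
Hence, by induction on r, the claim holds for every r ≥ 1.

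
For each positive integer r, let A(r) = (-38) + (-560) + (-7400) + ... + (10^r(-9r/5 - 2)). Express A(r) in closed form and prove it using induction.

We claim A(r) = -2·10^r(r + 1) + 2 for all r ≥ 1.
For the base case r = 1: A(1) = -38, and the closed form gives -38. They agree.
Suppose the result is true for r = k, so A(k) = -2·10^k(k + 1) + 2.
Then A(k+1) = A(k) + (10^k(-18k - 38)) = (-2·10^k(k + 1) + 2) + (10^k(-18k - 38)).
Simplifying, A(k+1) = -20·10^k·k - 40·10^k + 2 = -2·10^(k+1)((k+1) + 1) + 2,
which is the closed form with r = k+1.
This completes the induction.

A(r) = -2·10^r(r + 1) + 2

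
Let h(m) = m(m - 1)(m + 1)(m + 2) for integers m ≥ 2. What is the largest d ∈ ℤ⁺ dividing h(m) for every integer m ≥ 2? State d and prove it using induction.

d = 24

Computing the first values: h(2) = 24 and h(3) = 120; gcd(24, 120) = 24, so d ≤ 24.
We prove 24 | m(m - 1)(m + 1)(m + 2) for all m ≥ 2 by induction on m.
Base step (m = 2): h(2) = 24 = 24·(1), so 24 | h(2).
Inductive step: suppose the statement holds for some r ≥ 2, i.e. 24 | h(r). Then
h(r+1) − h(r) = r·(r+1)·(r+2)·(r+3) − (r-1)·r·(r+1)·(r+2) = r·(r+1)·(r+2)·[(r+3) − (r-1)] = 4·r·(r+1)·(r+2). The product of 3 consecutive integers is divisible by (3)! = 6, so h(r+1) − h(r) is divisible by 4·6 = 24. By the inductive hypothesis 24 | h(r), hence 24 | h(r+1).
Hence, by induction on m, the claim holds for every m ≥ 2.
Therefore the largest such d is 24.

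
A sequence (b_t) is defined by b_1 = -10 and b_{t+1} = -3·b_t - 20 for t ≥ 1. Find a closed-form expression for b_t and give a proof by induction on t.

b_t = -5(-3)^(t - 1) - 5

Computing the first terms: b_1 = -10, b_2 = 10, b_3 = -50. This suggests b_t = -5(-3)^(t - 1) - 5.
Base case (t = 1): the formula gives -10 = -10 = b_1.
Inductive step: suppose the statement holds for some r ≥ 1, so b_r = -5(-3)^(r - 1) - 5.
Then b_{r+1} = -3·b_r - 20 = -3·(-5(-3)^(r - 1) - 5) - 20 = -5(-3)^r - 5 = -5(-3)^((r+1) - 1) - 5,
which is the claimed formula at t = r+1.
This completes the induction.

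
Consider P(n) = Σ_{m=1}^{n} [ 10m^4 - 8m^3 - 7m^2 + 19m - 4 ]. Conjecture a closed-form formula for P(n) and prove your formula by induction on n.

P(n) = n(2n^4 + 3n^3 - 3n^2 + 4n + 4)

We claim P(n) = n(2n^4 + 3n^3 - 3n^2 + 4n + 4) for all n ≥ 1.
Base step (n = 1): P(1) = 10, and the closed form gives 10. They agree.
Inductive step: suppose the statement holds for some m ≥ 1, so P(m) = m(2m^4 + 3m^3 - 3m^2 + 4m + 4).
Then P(m+1) = P(m) + (10m^4 + 32m^3 + 29m^2 + 21m + 10) = (m(2m^4 + 3m^3 - 3m^2 + 4m + 4)) + (10m^4 + 32m^3 + 29m^2 + 21m + 10).
Simplifying, P(m+1) = (m + 1)(2m^4 + 11m^3 + 18m^2 + 15m + 10) = (m+1)(2(m+1)^4 + 3(m+1)^3 - 3(m+1)^2 + 4(m+1) + 4),
which is the closed form with n = m+1.
Hence, by induction on n, the claim holds for every n ≥ 1.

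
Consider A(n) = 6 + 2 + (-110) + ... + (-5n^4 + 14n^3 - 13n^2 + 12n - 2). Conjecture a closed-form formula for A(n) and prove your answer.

We claim A(n) = -n(n^4 - n^3 - n^2 - 3n - 2) for all n ≥ 1.
For the base case n = 1: A(1) = 6, and the closed form gives 6. They agree.
For the inductive step, assume it holds for an arbitrary p ≥ 1, so A(p) = p(-p^4 + p^3 + p^2 + 3p + 2).
Then A(p+1) = A(p) + (-5p^4 - 6p^3 - p^2 + 8p + 6) = (p(-p^4 + p^3 + p^2 + 3p + 2)) + (-5p^4 - 6p^3 - p^2 + 8p + 6).
Simplifying, A(p+1) = -(p + 1)(p^4 + 3p^3 + 2p^2 - 4p - 6) = -(p+1)((p+1)^4 - (p+1)^3 - (p+1)^2 - 3(p+1) - 2),
which is the closed form with n = p+1.
This completes the induction.

A(n) = -n(n^4 - n^3 - n^2 - 3n - 2)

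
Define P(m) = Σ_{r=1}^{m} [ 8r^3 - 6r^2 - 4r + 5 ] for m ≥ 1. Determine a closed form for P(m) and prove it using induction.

We claim P(m) = m(m + 2)(2m^2 - 2m + 1) for all m ≥ 1.
When m = 1: P(1) = 3, and the closed form gives 3. They agree.
Suppose the result is true for m = r, so P(r) = r(2r^3 + 2r^2 - 3r + 2).
Then P(r+1) = P(r) + (8r^3 + 18r^2 + 8r + 3) = (r(2r^3 + 2r^2 - 3r + 2)) + (8r^3 + 18r^2 + 8r + 3).
Simplifying, P(r+1) = (r + 1)(r + 3)(2r^2 + 2r + 1) = (r+1)((r+1) + 2)(2(r+1)^2 - 2(r+1) + 1),
which is the closed form with m = r+1.
This completes the induction.

P(m) = m(m + 2)(2m^2 - 2m + 1)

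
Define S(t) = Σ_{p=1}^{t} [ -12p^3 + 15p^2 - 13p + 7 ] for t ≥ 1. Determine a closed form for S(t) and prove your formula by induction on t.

We claim S(t) = -t(3t^3 + t^2 + 2t - 3) for all t ≥ 1.
When t = 1: S(1) = -3, and the closed form gives -3. They agree.
For the inductive step, assume it holds for an arbitrary p ≥ 1, so S(p) = p(-3p^3 - p^2 - 2p + 3).
Then S(p+1) = S(p) + (-12p^3 - 21p^2 - 19p - 3) = (p(-3p^3 - p^2 - 2p + 3)) + (-12p^3 - 21p^2 - 19p - 3).
Simplifying, S(p+1) = -(p + 1)(3p^3 + 10p^2 + 13p + 3) = -(p+1)(3(p+1)^3 + (p+1)^2 + 2(p+1) - 3),
which is the closed form with t = p+1.
This completes the induction.

S(t) = -t(3t^3 + t^2 + 2t - 3)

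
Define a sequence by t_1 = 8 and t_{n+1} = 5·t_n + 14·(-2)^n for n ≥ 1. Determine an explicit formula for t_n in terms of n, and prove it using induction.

t_n = (-2)^(n + 1) + 4·5^(n - 1)

Computing the first terms: t_1 = 8, t_2 = 12, t_3 = 116. This suggests t_n = (-2)^(n + 1) + 4·5^(n - 1).
When n = 1: the formula gives 8 = 8 = t_1.
Inductive step: assume the claim holds for n = i, so t_i = (-2)^(i + 1) + 4·5^(i - 1).
Then t_{i+1} = 5·t_i + 14·(-2)^i = 5·((-2)^(i + 1) + 4·5^(i - 1)) + 14·(-2)^i = (-2)^(i + 2) + 4·5^i = (-2)^((i+1) + 1) + 4·5^((i+1) - 1),
which is the claimed formula at n = i+1.
This completes the induction.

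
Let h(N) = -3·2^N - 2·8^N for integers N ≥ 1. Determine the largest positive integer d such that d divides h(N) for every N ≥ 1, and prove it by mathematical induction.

Computing the first values: h(1) = -22 and h(2) = -140; gcd(-22, -140) = 2, so d ≤ 2.
We prove 2 | -3·2^N - 2·8^N for all N ≥ 1 by induction on N.
For the base case N = 1: h(1) = -22 = 2·(-11), so 2 | h(1).
For the inductive step, assume it holds for an arbitrary k ≥ 1, i.e. 2 | h(k). Then
h(k+1) − 8·h(k) = (-3·2^(k+1) - 2·8^(k+1)) − 8·(-3·2^k - 2·8^k) = (-3)·2^k·(2 − 8) = (18)·2^k. Since 2 | h(k) by the inductive hypothesis, 2 | 8·h(k); and 2 | 18 since 18 = 2·9. Therefore 2 | h(k+1).
Hence, by induction on N, the claim holds for every N ≥ 1.
Therefore the largest such d is 2.

d = 2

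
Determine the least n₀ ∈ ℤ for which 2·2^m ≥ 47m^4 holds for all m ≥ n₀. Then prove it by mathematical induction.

At m = 22: 8388608 < 11010032, so the inequality fails and n₀ ≥ 23. We prove 2·2^m ≥ 47m^4 for all m ≥ 23.
Base step (m = 23): 2·2^m = 16777216 and 47m^4 = 13152527, so 16777216 ≥ 13152527.
For the inductive step, assume it holds for an arbitrary p ≥ 23, so 2·2^p ≥ 47p^4.
Then 2·2^(p + 1) = 2·(2·2^p) ≥ 2·(47p^4).
Also, for p ≥ 23 we have 2·(47p^4) ≥ 47(p+1)^4, since 2 ≥ (1 + 1/p)^4 for all p ≥ 23.
Combining, 2·2^(p + 1) ≥ 47(p+1)^4.
By the principle of mathematical induction, the result holds for all m ≥ 23.
Hence the smallest such n₀ is 23.

n₀ = 23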